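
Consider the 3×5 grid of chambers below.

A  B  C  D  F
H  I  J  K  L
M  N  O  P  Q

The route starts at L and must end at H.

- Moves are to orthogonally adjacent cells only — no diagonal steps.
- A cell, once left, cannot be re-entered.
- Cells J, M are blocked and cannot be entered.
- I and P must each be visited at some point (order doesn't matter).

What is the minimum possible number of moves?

6

Any route passes through I and P in some order between L and H. Summing Manhattan distances along each leg and taking the cheapest ordering (L → P → I → H) gives a lower bound of 2 + 3 + 1 = 6 moves.
A route of 6 moves achieves this: L → Q → P → O → N → I → H.
Since 6 matches the lower bound, it is optimal.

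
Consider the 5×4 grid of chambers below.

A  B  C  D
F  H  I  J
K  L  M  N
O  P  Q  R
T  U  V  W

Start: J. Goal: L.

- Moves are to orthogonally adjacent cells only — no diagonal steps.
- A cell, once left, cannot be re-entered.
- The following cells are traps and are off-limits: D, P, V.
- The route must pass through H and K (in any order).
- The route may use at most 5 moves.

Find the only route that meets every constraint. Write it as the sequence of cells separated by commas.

J, I, H, F, K, L

The 5-move cap with required stops at H, K leaves no slack for detours.
Route from J: left 3 to F, down 1 to K, right 1 to L — 5 moves in all.
Check: all required cells visited; 5 ≤ 5 moves.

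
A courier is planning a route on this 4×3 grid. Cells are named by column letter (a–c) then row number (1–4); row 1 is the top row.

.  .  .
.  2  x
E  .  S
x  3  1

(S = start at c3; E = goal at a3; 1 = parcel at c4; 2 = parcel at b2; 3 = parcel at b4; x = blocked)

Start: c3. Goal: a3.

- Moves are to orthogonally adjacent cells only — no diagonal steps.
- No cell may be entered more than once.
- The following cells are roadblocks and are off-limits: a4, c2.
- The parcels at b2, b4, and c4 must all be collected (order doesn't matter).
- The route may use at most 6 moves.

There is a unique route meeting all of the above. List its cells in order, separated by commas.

c3, c4, b4, b3, b2, a2, a3

The 6-move cap with required stops at b2, b4, c4 leaves no slack for detours.
Route from c3: down to c4, left to b4, 2× up (reaching b2), left to a2, down to a3 — 6 moves in all.
Check: all required cells visited; 6 ≤ 6 moves.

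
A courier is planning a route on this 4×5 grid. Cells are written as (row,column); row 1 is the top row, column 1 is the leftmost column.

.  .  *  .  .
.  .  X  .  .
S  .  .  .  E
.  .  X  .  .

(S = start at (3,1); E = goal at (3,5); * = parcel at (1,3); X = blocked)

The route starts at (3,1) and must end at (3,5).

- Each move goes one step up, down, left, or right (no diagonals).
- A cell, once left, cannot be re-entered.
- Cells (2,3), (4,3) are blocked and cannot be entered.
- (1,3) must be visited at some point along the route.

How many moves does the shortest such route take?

Any route passes through (1,3) somewhere between (3,1) and (3,5). Summing Manhattan distances along the two legs ((3,1) → (1,3) → (3,5)) gives a lower bound of 4 + 4 = 8 moves.
A route of 8 moves achieves this: (3,1) → (2,1) → (1,1) → (1,2) → (1,3) → (1,4) → (2,4) → (3,4) → (3,5).
Since 8 matches the lower bound, it is optimal.

8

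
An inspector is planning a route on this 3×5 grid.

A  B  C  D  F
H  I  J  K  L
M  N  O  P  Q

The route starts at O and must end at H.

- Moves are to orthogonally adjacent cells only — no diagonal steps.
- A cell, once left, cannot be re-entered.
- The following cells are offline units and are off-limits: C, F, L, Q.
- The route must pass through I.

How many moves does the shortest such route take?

3

Any route passes through I somewhere between O and H. Summing Manhattan distances along the two legs (O → I → H) gives a lower bound of 2 + 1 = 3 moves.
A route of 3 moves achieves this: O → J → I → H.
Since 3 matches the lower bound, it is optimal.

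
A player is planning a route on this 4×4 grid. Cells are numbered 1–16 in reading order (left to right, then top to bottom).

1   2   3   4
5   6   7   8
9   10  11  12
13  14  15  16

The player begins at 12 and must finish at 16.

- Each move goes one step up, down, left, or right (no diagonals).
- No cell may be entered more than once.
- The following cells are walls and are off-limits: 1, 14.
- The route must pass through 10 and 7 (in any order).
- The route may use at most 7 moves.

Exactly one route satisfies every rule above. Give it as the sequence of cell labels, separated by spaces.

12 8 7 6 10 11 15 16

The budget equals the shortest possible length, so every move has to be on a shortest route through the required cells.
Route from 12: up 1 to 8, left 2 to 6, down 1 to 10, right 1 to 11, down 1 to 15, right 1 to 16 — 7 moves in all.
Check: all required cells visited; 7 ≤ 7 moves.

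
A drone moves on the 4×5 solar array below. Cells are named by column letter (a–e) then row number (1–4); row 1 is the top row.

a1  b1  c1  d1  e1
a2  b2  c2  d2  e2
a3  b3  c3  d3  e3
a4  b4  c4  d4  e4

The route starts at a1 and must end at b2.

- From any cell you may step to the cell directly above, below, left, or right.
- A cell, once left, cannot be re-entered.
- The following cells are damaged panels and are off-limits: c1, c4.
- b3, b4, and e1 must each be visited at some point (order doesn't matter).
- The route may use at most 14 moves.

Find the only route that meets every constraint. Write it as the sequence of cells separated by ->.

a1 -> a2 -> a3 -> a4 -> b4 -> b3 -> c3 -> d3 -> e3 -> e2 -> e1 -> d1 -> d2 -> c2 -> b2

The 14-move cap with required stops at b3, b4, e1 leaves no slack for detours.
Route from a1: down 3 to a4, right 1 to b4, up 1 to b3, right 3 to e3, up 2 to e1, left 1 to d1, down 1 to d2, left 2 to b2 — 14 moves in all.
Check: all required cells visited; 14 ≤ 14 moves.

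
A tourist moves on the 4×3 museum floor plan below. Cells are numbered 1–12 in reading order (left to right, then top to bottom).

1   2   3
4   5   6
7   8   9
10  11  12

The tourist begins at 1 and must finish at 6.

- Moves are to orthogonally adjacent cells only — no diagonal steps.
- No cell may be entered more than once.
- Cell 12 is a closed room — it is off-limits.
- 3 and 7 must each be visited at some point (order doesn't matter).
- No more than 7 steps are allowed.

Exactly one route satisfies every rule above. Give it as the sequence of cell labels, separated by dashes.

The budget equals the shortest possible length, so every move has to be on a shortest route through the required cells.
Route from 1: down 2 to 7, right 1 to 8, up 2 to 2, right 1 to 3, down 1 to 6 — 7 moves in all.
Check: all required cells visited; 7 ≤ 7 moves.

1 - 4 - 7 - 8 - 5 - 2 - 3 - 6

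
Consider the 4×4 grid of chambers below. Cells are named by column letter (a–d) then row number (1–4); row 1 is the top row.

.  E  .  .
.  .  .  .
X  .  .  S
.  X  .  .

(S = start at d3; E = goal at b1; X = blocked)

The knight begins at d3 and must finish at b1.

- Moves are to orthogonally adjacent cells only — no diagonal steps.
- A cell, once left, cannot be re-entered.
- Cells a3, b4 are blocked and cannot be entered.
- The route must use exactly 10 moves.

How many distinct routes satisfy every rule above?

Need simple routes of exactly 10 moves from d3 to b1 (Manhattan distance 4, so 3 moves are spent on a detour and 3 undoing it).
Enumerating: d3 d2 d1 c1 c2 c3 b3 b2 a2 a1 b1 | d3 d4 c4 c3 b3 b2 c2 d2 d1 c1 b1.
That gives 2 routes.

2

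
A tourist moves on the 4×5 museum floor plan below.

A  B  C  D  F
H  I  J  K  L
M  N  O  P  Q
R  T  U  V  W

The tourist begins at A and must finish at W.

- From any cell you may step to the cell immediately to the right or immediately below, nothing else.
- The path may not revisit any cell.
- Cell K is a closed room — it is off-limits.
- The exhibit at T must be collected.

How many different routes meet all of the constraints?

4

A right/down-only route from A to W makes exactly 3 down-moves and 4 right-moves in some order.
With no other constraints that would be C(7,3) = 35 routes.
Split at T and multiply the segment counts (each segment already excludes blocked cells): A→T: 4; T→W: 1; product = 4.
That gives 4 routes.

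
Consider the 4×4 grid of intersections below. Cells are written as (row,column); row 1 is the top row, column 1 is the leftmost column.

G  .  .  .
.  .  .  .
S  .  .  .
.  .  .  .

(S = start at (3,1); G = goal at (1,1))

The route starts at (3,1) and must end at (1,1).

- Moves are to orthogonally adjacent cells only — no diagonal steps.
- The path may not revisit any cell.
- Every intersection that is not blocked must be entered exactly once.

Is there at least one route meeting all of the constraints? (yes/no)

Colour the cells like a checkerboard: each orthogonal step flips colour, so a Hamiltonian route alternates colours. Here there are 8 cells of one colour and 8 of the other, with start on the same colour as the goal — the counts and endpoints can't be arranged into an alternating sequence of length 16, so no Hamiltonian route exists.

no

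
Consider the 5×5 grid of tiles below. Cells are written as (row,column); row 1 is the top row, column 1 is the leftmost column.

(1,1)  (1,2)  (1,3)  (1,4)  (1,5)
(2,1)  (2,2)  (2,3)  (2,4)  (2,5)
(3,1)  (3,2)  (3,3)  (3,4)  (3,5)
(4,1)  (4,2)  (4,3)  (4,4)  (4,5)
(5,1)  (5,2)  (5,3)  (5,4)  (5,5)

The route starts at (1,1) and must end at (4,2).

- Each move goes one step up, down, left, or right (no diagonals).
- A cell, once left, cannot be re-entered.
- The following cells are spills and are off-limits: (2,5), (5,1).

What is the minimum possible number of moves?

4

The Manhattan distance from (1,1) to (4,2) is |1−4| + |1−2| = 4, so at least 4 moves are needed.
A route of 4 moves achieves this: (1,1) → (2,1) → (3,1) → (4,1) → (4,2).
Since 4 matches the lower bound, it is optimal.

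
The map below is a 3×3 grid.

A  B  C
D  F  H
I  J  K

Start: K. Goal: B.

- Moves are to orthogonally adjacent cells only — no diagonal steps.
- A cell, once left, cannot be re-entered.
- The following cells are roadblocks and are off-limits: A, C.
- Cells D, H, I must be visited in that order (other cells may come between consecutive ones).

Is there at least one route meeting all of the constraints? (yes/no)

Even ignoring the required order, no revisit-free route from K to B manages to pass through all of D, H, and I: branching out from K, every path either misses one of them or, having collected them, can no longer reach B without re-entering a cell.

no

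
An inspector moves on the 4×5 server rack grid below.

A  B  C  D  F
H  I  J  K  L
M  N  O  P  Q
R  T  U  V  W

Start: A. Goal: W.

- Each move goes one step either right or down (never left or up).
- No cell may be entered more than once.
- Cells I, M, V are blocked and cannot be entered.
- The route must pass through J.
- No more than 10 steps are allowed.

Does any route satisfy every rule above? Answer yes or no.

yes

One route that works: A → B → C → J → O → P → Q → W.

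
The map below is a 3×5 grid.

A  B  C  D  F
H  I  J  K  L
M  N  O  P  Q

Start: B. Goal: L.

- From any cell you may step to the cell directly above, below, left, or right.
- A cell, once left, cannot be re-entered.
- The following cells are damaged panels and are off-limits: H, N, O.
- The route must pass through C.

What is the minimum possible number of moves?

4

Any route passes through C somewhere between B and L. Summing Manhattan distances along the two legs (B → C → L) gives a lower bound of 1 + 3 = 4 moves.
A route of 4 moves achieves this: B → C → J → K → L.
Since 4 matches the lower bound, it is optimal.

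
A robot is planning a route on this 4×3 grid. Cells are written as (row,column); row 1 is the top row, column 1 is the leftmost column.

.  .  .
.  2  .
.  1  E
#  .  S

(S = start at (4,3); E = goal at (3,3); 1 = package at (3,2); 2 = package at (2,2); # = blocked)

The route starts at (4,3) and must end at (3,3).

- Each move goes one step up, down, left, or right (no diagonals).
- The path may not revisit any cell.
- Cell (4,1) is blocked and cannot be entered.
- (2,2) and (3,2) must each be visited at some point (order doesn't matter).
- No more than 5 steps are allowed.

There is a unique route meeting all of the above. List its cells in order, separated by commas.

The budget equals the shortest possible length, so every move has to be on a shortest route through the required cells.
Route from (4,3): left 1 to (4,2), up 2 to (2,2), right 1 to (2,3), down 1 to (3,3) — 5 moves in all.
Check: all required cells visited; 5 ≤ 5 moves.

(4,3), (4,2), (3,2), (2,2), (2,3), (3,3)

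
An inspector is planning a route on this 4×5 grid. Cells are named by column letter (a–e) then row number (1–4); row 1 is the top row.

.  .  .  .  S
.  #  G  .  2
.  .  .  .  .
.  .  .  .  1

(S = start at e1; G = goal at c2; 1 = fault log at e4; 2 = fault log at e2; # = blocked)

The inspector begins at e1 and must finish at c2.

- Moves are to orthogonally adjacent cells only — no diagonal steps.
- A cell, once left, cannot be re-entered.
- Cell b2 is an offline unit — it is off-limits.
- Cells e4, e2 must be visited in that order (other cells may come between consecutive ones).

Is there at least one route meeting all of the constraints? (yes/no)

yes

One route that works: e1 → d1 → c1 → b1 → a1 → a2 → a3 → a4 → b4 → c4 → d4 → e4 → e3 → e2 → d2 → c2.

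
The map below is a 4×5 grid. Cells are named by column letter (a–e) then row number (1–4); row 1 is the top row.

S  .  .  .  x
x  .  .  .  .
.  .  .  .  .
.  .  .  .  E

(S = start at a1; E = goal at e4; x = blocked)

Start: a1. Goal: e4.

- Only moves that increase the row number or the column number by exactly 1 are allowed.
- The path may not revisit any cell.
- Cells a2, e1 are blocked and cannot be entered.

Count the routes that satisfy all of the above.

19

A right/down-only route from a1 to e4 makes exactly 3 down-moves and 4 right-moves in some order.
With no other constraints that would be C(7,3) = 35 routes.
Subtract routes through each blocked cell (inclusion–exclusion for overlaps): − through e1: 1 − through a2: 15 → 19.
That gives 19 routes.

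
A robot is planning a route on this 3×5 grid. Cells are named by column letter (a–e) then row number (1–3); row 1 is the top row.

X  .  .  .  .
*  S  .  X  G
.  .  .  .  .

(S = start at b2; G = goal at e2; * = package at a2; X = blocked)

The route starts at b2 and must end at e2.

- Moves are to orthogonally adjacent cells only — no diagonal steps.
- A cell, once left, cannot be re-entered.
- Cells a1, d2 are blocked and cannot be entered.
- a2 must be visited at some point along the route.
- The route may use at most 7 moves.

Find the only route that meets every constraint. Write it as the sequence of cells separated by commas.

b2, a2, a3, b3, c3, d3, e3, e2

The budget equals the shortest possible length, so every move has to be on a shortest route through the required cells.
Route from b2: left 1 to a2, down 1 to a3, right 4 to e3, up 1 to e2 — 7 moves in all.
Check: all required cells visited; 7 ≤ 7 moves.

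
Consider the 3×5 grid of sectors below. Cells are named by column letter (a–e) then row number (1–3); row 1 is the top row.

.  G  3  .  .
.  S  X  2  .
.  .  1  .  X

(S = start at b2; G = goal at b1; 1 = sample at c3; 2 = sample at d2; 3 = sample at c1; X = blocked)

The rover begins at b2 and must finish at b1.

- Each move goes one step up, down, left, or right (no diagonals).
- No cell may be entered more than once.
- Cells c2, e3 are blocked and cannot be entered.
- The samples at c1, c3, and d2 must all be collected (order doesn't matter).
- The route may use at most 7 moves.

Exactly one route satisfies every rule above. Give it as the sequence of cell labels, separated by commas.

The 7-move cap with required stops at c1, c3, d2 leaves no slack for detours.
Route from b2: down 1 to b3, right 2 to d3, up 2 to d1, left 2 to b1 — 7 moves in all.
Check: all required cells visited; 7 ≤ 7 moves.

b2, b3, c3, d3, d2, d1, c1, b1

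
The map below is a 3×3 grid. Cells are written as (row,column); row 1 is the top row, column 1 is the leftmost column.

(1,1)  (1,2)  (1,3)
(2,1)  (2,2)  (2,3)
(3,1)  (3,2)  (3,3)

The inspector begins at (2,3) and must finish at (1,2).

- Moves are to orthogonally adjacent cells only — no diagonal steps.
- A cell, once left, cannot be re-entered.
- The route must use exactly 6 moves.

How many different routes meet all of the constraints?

Need simple routes of exactly 6 moves from (2,3) to (1,2) (Manhattan distance 2, so 2 moves are spent on a detour and 2 undoing it).
Enumerating: (2,3) (3,3) (3,2) (2,2) (2,1) (1,1) (1,2) | (2,3) (3,3) (3,2) (3,1) (2,1) (1,1) (1,2) | (2,3) (3,3) (3,2) (3,1) (2,1) (2,2) (1,2) | (2,3) (2,2) (3,2) (3,1) (2,1) (1,1) (1,2).
That gives 4 routes.

4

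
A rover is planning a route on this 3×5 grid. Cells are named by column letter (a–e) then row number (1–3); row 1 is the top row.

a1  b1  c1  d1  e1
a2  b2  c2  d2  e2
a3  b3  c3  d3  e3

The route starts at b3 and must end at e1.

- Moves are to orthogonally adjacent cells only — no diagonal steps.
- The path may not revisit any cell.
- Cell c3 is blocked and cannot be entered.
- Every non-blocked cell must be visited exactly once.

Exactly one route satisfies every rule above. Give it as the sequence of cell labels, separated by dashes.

Need to visit all 14 open cells exactly once, starting at b3 and ending at e1.
Cell a1 has only two open neighbours (a2 and b1), so the path must pass straight through it: one of those is the cell it's entered from and the other is where it exits.
Route from b3: left to a3, 2× up (reaching a1), right to b1, down to b2, right to c2, up to c1, right to d1, 2× down (reaching d3), right to e3, 2× up (reaching e1) — 13 moves in all.
Check: all 14 open cells covered.

b3 - a3 - a2 - a1 - b1 - b2 - c2 - c1 - d1 - d2 - d3 - e3 - e2 - e1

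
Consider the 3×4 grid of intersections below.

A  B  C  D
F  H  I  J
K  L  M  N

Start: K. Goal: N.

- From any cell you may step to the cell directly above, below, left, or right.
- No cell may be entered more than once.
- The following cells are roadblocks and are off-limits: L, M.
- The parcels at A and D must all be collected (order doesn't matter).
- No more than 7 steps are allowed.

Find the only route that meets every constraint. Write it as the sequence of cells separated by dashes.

Any route must reach A and D and still end at N within 7 moves, so the order of the required stops is forced.
Route from K: 2× up (reaching A), 3× right (reaching D), 2× down (reaching N) — 7 moves in all.
Check: all required cells visited; 7 ≤ 7 moves.

K - F - A - B - C - D - J - N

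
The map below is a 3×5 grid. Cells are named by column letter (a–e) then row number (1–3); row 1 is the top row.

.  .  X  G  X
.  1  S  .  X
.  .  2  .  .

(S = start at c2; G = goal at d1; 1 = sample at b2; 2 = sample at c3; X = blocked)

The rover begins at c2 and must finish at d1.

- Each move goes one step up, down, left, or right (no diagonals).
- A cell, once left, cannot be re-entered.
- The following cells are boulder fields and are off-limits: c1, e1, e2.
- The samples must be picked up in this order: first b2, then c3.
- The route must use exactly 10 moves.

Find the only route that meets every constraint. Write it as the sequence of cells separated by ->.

c2 -> b2 -> b1 -> a1 -> a2 -> a3 -> b3 -> c3 -> d3 -> d2 -> d1

The waypoints must appear in the order b2, c3, with no cell reused.
Route from c2: left to b2, up to b1, left to a1, 2× down (reaching a3), 3× right (reaching d3), 2× up (reaching d1) — 10 moves in all.
Check: order respected (1 at step 1, 2 at step 7); 10 moves as required.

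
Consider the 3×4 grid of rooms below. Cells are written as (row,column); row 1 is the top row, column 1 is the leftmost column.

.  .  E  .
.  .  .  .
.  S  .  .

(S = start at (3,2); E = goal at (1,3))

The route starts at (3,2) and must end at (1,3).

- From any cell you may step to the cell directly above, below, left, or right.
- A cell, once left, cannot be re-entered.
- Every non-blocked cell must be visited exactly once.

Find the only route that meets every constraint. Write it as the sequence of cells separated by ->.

Need to visit all 12 open cells exactly once, starting at (3,2) and ending at (1,3).
Cell (3,4) has only two open neighbours ((2,4) and (3,3)), so the path must pass straight through it: one of those is the cell it's entered from and the other is where it exits.
Route from (3,2): left to (3,1), 2× up (reaching (1,1)), right to (1,2), down to (2,2), right to (2,3), down to (3,3), right to (3,4), 2× up (reaching (1,4)), left to (1,3) — 11 moves in all.
Check: all 12 open cells covered.

(3,2) -> (3,1) -> (2,1) -> (1,1) -> (1,2) -> (2,2) -> (2,3) -> (3,3) -> (3,4) -> (2,4) -> (1,4) -> (1,3)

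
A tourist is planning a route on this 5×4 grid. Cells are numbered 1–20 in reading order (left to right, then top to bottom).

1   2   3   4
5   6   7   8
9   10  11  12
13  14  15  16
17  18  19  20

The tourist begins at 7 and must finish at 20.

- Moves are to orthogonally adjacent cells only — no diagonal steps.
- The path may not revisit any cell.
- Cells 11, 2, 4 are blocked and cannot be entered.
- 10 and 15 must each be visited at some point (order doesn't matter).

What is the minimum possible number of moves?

6

Any route passes through 10 and 15 in some order between 7 and 20. Summing Manhattan distances along each leg and taking the cheapest ordering (7 → 10 → 15 → 20) gives a lower bound of 2 + 2 + 2 = 6 moves.
A route of 6 moves achieves this: 7 → 6 → 10 → 14 → 15 → 19 → 20.
Since 6 matches the lower bound, it is optimal.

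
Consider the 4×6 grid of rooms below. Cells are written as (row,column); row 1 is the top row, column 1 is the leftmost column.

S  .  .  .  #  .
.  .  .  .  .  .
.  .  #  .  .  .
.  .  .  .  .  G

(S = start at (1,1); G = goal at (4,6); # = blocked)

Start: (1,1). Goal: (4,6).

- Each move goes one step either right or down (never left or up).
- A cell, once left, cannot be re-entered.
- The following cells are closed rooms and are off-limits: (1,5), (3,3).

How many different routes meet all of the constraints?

28

A right/down-only route from (1,1) to (4,6) makes exactly 3 down-moves and 5 right-moves in some order.
With no other constraints that would be C(8,3) = 56 routes.
Subtract routes through each blocked cell (inclusion–exclusion for overlaps): − through (1,5): 4 − through (3,3): 24 → 28.
That gives 28 routes.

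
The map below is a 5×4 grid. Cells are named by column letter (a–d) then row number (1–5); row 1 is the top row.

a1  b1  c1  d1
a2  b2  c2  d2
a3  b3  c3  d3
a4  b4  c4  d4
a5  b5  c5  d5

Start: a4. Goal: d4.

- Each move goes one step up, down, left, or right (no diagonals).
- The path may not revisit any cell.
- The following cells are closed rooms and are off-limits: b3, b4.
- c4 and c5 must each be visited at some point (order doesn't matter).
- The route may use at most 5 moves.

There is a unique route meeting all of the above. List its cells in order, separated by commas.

Any route must reach c4 and c5 and still end at d4 within 5 moves, so the order of the required stops is forced.
Route from a4: down 1 to a5, right 2 to c5, up 1 to c4, right 1 to d4 — 5 moves in all.
Check: all required cells visited; 5 ≤ 5 moves.

a4, a5, b5, c5, c4, d4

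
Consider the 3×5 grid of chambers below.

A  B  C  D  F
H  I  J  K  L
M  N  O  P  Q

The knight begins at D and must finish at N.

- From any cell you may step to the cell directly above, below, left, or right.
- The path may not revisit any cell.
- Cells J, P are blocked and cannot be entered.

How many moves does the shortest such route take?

4

The Manhattan distance from D to N is |1−3| + |4−2| = 4, so at least 4 moves are needed.
A route of 4 moves achieves this: D → C → B → I → N.
Since 4 matches the lower bound, it is optimal.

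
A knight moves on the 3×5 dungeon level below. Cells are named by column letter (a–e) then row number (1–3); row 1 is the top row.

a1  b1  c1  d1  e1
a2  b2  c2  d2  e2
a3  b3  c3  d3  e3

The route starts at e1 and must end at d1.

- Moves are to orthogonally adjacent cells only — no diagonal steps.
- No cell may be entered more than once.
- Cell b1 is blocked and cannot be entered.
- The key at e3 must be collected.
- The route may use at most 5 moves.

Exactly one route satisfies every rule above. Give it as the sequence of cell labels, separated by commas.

e1, e2, e3, d3, d2, d1

The budget equals the shortest possible length, so every move has to be on a shortest route through the required cells.
Route from e1: down 2 to e3, left 1 to d3, up 2 to d1 — 5 moves in all.
Check: all required cells visited; 5 ≤ 5 moves.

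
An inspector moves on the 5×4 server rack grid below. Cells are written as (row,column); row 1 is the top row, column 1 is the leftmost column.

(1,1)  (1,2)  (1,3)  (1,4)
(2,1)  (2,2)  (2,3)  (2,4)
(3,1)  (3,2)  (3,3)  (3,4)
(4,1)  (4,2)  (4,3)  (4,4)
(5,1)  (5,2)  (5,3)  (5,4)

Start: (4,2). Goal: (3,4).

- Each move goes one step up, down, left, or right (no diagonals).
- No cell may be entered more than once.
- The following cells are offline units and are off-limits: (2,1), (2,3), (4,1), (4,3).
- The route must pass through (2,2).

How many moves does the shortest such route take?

Any route passes through (2,2) somewhere between (4,2) and (3,4). Summing Manhattan distances along the two legs ((4,2) → (2,2) → (3,4)) gives a lower bound of 2 + 3 = 5 moves.
The shortest route satisfying every rule uses 7 moves: (4,2) → (3,2) → (2,2) → (1,2) → (1,3) → (1,4) → (2,4) → (3,4).
The no-revisit rule (legs can't share cells) pushes the minimum above the 5-move bound; an exhaustive check rules out every length from 5 to 6, leaving 7 as the minimum.

7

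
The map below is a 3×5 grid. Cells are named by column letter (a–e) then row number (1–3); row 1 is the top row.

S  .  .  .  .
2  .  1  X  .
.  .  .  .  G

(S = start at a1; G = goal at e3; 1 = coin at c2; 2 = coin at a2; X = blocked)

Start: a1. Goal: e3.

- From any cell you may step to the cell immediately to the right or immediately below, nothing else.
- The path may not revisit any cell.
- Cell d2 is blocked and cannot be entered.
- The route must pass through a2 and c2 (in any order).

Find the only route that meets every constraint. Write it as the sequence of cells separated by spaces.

a1 a2 b2 c2 c3 d3 e3

Moves only go right or down, so the column and row indices never decrease.
Route from a1: down to a2, 2× right (reaching c2), down to c3, 2× right (reaching e3) — 6 moves in all.
Check: all required cells visited.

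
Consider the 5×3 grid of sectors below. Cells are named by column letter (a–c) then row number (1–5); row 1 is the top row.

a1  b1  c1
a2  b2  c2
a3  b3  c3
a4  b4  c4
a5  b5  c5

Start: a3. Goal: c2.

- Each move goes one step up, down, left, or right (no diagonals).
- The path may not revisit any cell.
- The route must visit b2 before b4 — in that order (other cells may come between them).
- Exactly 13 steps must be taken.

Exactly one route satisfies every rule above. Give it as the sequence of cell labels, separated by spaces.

a3 a2 a1 b1 b2 b3 b4 a4 a5 b5 c5 c4 c3 c2

The waypoints must appear in the order b2, b4, with no cell reused.
Route from a3: up 2 to a1, right 1 to b1, down 3 to b4, left 1 to a4, down 1 to a5, right 2 to c5, up 3 to c2 — 13 moves in all.
Check: order respected (b2 at step 4, b4 at step 6); 13 moves as required.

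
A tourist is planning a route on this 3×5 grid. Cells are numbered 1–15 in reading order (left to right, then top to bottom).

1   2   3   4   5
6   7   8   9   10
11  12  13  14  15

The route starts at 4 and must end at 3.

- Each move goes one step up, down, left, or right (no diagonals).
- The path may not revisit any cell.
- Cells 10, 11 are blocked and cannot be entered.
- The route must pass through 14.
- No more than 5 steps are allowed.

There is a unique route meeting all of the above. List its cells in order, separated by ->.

The budget equals the shortest possible length, so every move has to be on a shortest route through the required cells.
Route from 4: 2× down (reaching 14), left to 13, 2× up (reaching 3) — 5 moves in all.
Check: all required cells visited; 5 ≤ 5 moves.

4 -> 9 -> 14 -> 13 -> 8 -> 3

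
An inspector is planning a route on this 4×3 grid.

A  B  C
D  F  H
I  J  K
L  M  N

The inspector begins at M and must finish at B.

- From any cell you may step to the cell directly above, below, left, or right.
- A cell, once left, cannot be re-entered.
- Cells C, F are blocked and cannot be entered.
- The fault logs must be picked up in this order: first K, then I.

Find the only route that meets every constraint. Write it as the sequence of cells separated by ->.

M -> N -> K -> J -> I -> D -> A -> B

The waypoints must appear in the order K, I, with no cell reused.
Route from M: right 1 to N, up 1 to K, left 2 to I, up 2 to A, right 1 to B — 7 moves in all.
Check: order respected (K at step 2, I at step 4).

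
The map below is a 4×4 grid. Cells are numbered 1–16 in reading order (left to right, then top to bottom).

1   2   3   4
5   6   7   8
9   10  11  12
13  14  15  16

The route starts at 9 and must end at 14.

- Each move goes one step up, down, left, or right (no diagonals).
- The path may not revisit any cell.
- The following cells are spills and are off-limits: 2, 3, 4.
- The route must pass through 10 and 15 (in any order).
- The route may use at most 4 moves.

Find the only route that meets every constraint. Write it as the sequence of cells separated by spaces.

9 10 11 15 14

Any route must reach 10 and 15 and still end at 14 within 4 moves, so the order of the required stops is forced.
Route from 9: 2× right (reaching 11), down to 15, left to 14 — 4 moves in all.
Check: all required cells visited; 4 ≤ 4 moves.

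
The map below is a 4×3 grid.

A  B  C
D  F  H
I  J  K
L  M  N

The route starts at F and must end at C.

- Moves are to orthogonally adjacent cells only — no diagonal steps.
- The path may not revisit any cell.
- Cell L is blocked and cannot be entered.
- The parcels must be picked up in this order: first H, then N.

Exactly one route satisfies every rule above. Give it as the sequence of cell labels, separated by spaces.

F H K N M J I D A B C

The waypoints must appear in the order H, N, with no cell reused.
Route from F: right 1 to H, down 2 to N, left 1 to M, up 1 to J, left 1 to I, up 2 to A, right 2 to C — 10 moves in all.
Check: order respected (H at step 1, N at step 3).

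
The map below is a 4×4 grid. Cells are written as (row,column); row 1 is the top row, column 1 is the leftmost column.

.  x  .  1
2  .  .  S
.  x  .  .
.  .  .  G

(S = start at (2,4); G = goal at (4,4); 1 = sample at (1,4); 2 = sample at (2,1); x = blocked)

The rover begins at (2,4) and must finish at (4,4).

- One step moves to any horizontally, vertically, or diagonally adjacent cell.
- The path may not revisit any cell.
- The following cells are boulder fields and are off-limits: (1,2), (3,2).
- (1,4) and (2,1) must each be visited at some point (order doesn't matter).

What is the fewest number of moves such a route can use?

8

Any route passes through (1,4) and (2,1) in some order between (2,4) and (4,4). Summing Chebyshev distances along each leg and taking the cheapest ordering ((2,4) → (1,4) → (2,1) → (4,4)) gives a lower bound of 1 + 3 + 3 = 7 moves.
The shortest route satisfying every rule uses 8 moves: (2,4) → (1,4) → (1,3) → (2,2) → (2,1) → (3,1) → (4,2) → (3,3) → (4,4).
The bound of 7 isn't tight here; checking systematically, no route of length 7 through 7 satisfies every constraint, so 8 is the minimum.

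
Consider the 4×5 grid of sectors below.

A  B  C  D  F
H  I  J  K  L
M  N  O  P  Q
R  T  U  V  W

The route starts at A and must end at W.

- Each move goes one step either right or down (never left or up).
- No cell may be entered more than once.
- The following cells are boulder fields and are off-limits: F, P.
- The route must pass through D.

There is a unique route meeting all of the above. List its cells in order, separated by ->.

A -> B -> C -> D -> K -> L -> Q -> W

Moves only go right or down, so the column and row indices never decrease.
Route from A: 3× right (reaching D), down to K, right to L, 2× down (reaching W) — 7 moves in all.
Check: all required cells visited.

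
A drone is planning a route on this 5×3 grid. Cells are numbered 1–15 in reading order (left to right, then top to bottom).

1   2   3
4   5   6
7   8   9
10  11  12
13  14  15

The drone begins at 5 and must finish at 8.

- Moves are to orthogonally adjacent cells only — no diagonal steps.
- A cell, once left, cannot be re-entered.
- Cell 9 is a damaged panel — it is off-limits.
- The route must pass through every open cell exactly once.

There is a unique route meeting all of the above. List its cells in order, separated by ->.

Need to visit all 14 open cells exactly once, starting at 5 and ending at 8.
Cell 6 has only two open neighbours (3 and 5), so the path must pass straight through it: one of those is the cell it's entered from and the other is where it exits.
Route from 5: right to 6, up to 3, 2× left (reaching 1), 4× down (reaching 13), 2× right (reaching 15), up to 12, left to 11, up to 8 — 13 moves in all.
Check: all 14 open cells covered.

5 -> 6 -> 3 -> 2 -> 1 -> 4 -> 7 -> 10 -> 13 -> 14 -> 15 -> 12 -> 11 -> 8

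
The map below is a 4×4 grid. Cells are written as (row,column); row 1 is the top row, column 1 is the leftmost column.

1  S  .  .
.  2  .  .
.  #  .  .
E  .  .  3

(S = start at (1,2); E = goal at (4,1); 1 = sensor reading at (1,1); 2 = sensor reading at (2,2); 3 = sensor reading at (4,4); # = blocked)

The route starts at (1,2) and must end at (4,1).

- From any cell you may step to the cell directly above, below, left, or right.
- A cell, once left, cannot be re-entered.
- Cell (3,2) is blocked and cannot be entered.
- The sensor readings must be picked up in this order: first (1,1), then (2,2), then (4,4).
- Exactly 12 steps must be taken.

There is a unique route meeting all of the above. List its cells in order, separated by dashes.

The waypoints must appear in the order (1,1), (2,2), (4,4), with no cell reused.
Route from (1,2): left to (1,1), down to (2,1), 2× right (reaching (2,3)), up to (1,3), right to (1,4), 3× down (reaching (4,4)), 3× left (reaching (4,1)) — 12 moves in all.
Check: order respected (1 at step 1, 2 at step 3, 3 at step 9); 12 moves as required.

(1,2) - (1,1) - (2,1) - (2,2) - (2,3) - (1,3) - (1,4) - (2,4) - (3,4) - (4,4) - (4,3) - (4,2) - (4,1)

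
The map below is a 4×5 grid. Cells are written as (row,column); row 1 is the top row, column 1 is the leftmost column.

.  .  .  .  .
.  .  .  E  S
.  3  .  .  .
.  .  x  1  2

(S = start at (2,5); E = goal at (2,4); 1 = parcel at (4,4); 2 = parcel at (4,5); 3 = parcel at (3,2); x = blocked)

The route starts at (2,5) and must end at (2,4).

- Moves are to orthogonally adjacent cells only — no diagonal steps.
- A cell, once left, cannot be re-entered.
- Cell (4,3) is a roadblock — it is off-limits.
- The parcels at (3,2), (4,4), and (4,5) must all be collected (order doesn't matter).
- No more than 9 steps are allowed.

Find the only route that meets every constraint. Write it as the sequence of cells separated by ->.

(2,5) -> (3,5) -> (4,5) -> (4,4) -> (3,4) -> (3,3) -> (3,2) -> (2,2) -> (2,3) -> (2,4)

Any route must reach (3,2), (4,4), and (4,5) and still end at (2,4) within 9 moves, so the order of the required stops is forced.
Route from (2,5): down 2 to (4,5), left 1 to (4,4), up 1 to (3,4), left 2 to (3,2), up 1 to (2,2), right 2 to (2,4) — 9 moves in all.
Check: all required cells visited; 9 ≤ 9 moves.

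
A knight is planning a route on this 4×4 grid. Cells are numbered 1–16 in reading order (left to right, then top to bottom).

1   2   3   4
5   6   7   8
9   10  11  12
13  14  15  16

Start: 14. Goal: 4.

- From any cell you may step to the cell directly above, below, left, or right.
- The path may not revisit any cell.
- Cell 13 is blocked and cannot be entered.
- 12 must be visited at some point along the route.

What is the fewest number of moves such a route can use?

Any route passes through 12 somewhere between 14 and 4. Summing Manhattan distances along the two legs (14 → 12 → 4) gives a lower bound of 3 + 2 = 5 moves.
A route of 5 moves achieves this: 14 → 10 → 11 → 12 → 8 → 4.
Since 5 matches the lower bound, it is optimal.

5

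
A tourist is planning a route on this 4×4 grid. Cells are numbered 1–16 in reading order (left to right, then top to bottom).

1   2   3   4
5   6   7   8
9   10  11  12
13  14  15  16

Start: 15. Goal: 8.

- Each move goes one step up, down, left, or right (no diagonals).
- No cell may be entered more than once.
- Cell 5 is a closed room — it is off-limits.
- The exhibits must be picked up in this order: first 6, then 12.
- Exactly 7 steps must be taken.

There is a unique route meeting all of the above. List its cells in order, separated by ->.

15 -> 14 -> 10 -> 6 -> 7 -> 11 -> 12 -> 8

The waypoints must appear in the order 6, 12, with no cell reused.
Route from 15: left 1 to 14, up 2 to 6, right 1 to 7, down 1 to 11, right 1 to 12, up 1 to 8 — 7 moves in all.
Check: order respected (6 at step 3, 12 at step 6); 7 moves as required.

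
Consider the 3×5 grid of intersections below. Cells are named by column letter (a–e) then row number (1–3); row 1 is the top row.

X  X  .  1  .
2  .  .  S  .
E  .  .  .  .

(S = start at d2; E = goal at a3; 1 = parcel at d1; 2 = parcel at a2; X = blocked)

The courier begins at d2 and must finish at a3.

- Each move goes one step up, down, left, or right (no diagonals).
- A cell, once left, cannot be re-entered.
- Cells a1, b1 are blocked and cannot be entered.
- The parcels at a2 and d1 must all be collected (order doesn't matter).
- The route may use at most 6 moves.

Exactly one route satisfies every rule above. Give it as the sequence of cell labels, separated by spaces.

The budget equals the shortest possible length, so every move has to be on a shortest route through the required cells.
Route from d2: up to d1, left to c1, down to c2, 2× left (reaching a2), down to a3 — 6 moves in all.
Check: all required cells visited; 6 ≤ 6 moves.

d2 d1 c1 c2 b2 a2 a3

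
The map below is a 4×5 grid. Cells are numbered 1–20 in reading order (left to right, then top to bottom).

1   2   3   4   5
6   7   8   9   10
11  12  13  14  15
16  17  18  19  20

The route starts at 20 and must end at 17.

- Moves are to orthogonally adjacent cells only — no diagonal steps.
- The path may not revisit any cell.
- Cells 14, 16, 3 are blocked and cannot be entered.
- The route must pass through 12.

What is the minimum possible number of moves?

5

Any route passes through 12 somewhere between 20 and 17. Summing Manhattan distances along the two legs (20 → 12 → 17) gives a lower bound of 4 + 1 = 5 moves.
A route of 5 moves achieves this: 20 → 19 → 18 → 13 → 12 → 17.
Since 5 matches the lower bound, it is optimal.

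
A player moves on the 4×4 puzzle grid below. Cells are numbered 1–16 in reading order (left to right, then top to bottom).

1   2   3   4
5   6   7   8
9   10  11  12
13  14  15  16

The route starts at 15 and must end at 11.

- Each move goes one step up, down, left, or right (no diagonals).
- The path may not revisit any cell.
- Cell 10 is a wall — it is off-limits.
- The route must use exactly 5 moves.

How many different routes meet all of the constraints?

1

Need simple routes of exactly 5 moves from 15 to 11 (Manhattan distance 1, so 2 moves are spent on a detour and 2 undoing it).
Enumerating: 15 16 12 8 7 11.
That gives 1 route.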